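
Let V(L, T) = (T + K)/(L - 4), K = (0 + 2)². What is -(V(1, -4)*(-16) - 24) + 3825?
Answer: 3849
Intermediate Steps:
K = 4 (K = 2² = 4)
V(L, T) = (4 + T)/(-4 + L) (V(L, T) = (T + 4)/(L - 4) = (4 + T)/(-4 + L))
-(V(1, -4)*(-16) - 24) + 3825 = -(((4 - 4)/(-4 + 1))*(-16) - 24) + 3825 = -((0/(-3))*(-16) - 24) + 3825 = -(-⅓*0*(-16) - 24) + 3825 = -(0*(-16) - 24) + 3825 = -(0 - 24) + 3825 = -1*(-24) + 3825 = 24 + 3825 = 3849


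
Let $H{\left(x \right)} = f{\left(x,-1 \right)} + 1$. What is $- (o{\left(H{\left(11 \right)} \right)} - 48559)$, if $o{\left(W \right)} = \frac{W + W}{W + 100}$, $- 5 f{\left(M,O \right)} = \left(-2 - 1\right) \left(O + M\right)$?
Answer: $\frac{5195799}{107} \approx 48559.0$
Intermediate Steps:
$f{\left(M,O \right)} = \frac{3 M}{5} + \frac{3 O}{5}$ ($f{\left(M,O \right)} = - \frac{\left(-2 - 1\right) \left(O + M\right)}{5} = - \frac{\left(-3\right) \left(M + O\right)}{5} = - \frac{- 3 M - 3 O}{5} = \frac{3 M}{5} + \frac{3 O}{5}$)
$H{\left(x \right)} = \frac{2}{5} + \frac{3 x}{5}$ ($H{\left(x \right)} = \left(\frac{3 x}{5} + \frac{3}{5} \left(-1\right)\right) + 1 = \left(\frac{3 x}{5} - \frac{3}{5}\right) + 1 = \left(- \frac{3}{5} + \frac{3 x}{5}\right) + 1 = \frac{2}{5} + \frac{3 x}{5}$)
$o{\left(W \right)} = \frac{2 W}{100 + W}$
$- (o{\left(H{\left(11 \right)} \right)} - 48559) = - (\frac{2 \left(\frac{2}{5} + \frac{3}{5} \cdot 11\right)}{100 + \left(\frac{2}{5} + \frac{3}{5} \cdot 11\right)} - 48559) = - (\frac{2 \left(\frac{2}{5} + \frac{33}{5}\right)}{100 + \left(\frac{2}{5} + \frac{33}{5}\right)} - 48559) = - (2 \cdot 7 \frac{1}{100 + 7} - 48559) = - (2 \cdot 7 \cdot \frac{1}{107} - 48559) = - (\frac{14}{107} - 48559) = \left(-1\right) \left(- \frac{5195799}{107}\right) = \frac{5195799}{107}$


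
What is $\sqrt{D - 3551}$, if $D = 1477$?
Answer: $i \sqrt{2074} \approx 45.541 i$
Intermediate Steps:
$\sqrt{D - 3551} = \sqrt{1477 - 3551} = \sqrt{-2074} = i \sqrt{2074}$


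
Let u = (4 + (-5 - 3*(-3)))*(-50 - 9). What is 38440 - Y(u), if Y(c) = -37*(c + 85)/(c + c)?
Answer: 36301679/944 ≈ 38455.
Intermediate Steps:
u = -472 (u = (4 + (-5 + 9))*(-59) = (4 + 4)*(-59) = 8*(-59) = -472)
Y(c) = -37*(85 + c)/(2*c)
38440 - Y(u) = 38440 - 37*(-85 - 1*(-472))/(2*(-472)) = 38440 - 37*(-1)*(-85 + 472)/(2*472) = 38440 - 37*(-1)*387/(2*472) = 38440 - 1*(-14319/944) = 38440 + 14319/944 = 36301679/944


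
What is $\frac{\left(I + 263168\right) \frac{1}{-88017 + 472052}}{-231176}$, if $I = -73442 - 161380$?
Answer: $- \frac{14173}{44389837580} \approx -3.1928 \cdot 10^{-7}$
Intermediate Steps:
$I = -234822$
$\frac{\left(I + 263168\right) \frac{1}{-88017 + 472052}}{-231176} = \frac{\left(-234822 + 263168\right) \frac{1}{-88017 + 472052}}{-231176} = \frac{28346}{384035} \left(- \frac{1}{231176}\right) = - \frac{14173}{44389837580}$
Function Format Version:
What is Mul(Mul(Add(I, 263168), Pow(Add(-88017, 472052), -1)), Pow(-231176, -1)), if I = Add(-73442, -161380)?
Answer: Rational(-14173, 44389837580) ≈ -3.1928e-7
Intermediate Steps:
I = -234822
Mul(Mul(Add(I, 263168), Pow(Add(-88017, 472052), -1)), Pow(-231176, -1)) = Mul(Mul(Add(-234822, 263168), Pow(Add(-88017, 472052), -1)), Pow(-231176, -1)) = Mul(Mul(28346, Pow(384035, -1)), Rational(-1, 231176)) = Mul(Mul(28346, Rational(1, 384035)), Rational(-1, 231176)) = Mul(Rational(28346, 384035), Rational(-1, 231176)) = Rational(-14173, 44389837580)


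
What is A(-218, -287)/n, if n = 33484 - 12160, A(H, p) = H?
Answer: -109/10662 ≈ -0.010223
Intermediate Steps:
n = 21324
A(-218, -287)/n = -218/21324 = -218*1/21324 = -109/10662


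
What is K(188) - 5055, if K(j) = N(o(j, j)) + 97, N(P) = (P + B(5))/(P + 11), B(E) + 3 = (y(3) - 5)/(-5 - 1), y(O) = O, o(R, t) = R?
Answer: -2959370/597 ≈ -4957.1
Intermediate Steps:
B(E) = -8/3 (B(E) = -3 + (3 - 5)/(-5 - 1) = -3 - 2/(-6) = -3 - 2*(-1/6) = -3 + 1/3 = -8/3)
N(P) = (-8/3 + P)/(11 + P) (N(P) = (P - 8/3)/(P + 11) = (-8/3 + P)/(11 + P))
K(j) = 97 + (-8/3 + j)/(11 + j) (K(j) = (-8/3 + j)/(11 + j) + 97 = 97 + (-8/3 + j)/(11 + j))
K(188) - 5055 = (3193 + 294*188)/(3*(11 + 188)) - 5055 = (1/3)*(3193 + 55272)/199 - 5055 = (1/3)*(1/199)*58465 - 5055 = 58465/597 - 5055 = -2959370/597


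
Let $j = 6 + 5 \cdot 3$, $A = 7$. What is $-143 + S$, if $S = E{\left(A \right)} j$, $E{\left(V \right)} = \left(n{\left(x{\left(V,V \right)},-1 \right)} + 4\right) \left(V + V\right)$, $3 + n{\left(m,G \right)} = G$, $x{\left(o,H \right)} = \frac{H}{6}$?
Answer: $-143$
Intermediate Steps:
$x{\left(o,H \right)} = \frac{H}{6}$ ($x{\left(o,H \right)} = H \frac{1}{6} = \frac{H}{6}$)
$n{\left(m,G \right)} = -3 + G$
$E{\left(V \right)} = 0$ ($E{\left(V \right)} = \left(\left(-3 - 1\right) + 4\right) \left(V + V\right) = \left(-4 + 4\right) 2 V = 0 \cdot 2 V = 0$)
$j = 21$ ($j = 6 + 15 = 21$)
$S = 0$ ($S = 0 \cdot 21 = 0$)
$-143 + S = -143 + 0 = -143$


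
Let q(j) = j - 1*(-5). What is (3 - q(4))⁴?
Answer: 1296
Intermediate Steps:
q(j) = 5 + j (q(j) = j + 5 = 5 + j)
(3 - q(4))⁴ = (3 - (5 + 4))⁴ = (3 - 1*9)⁴ = (3 - 9)⁴ = (-6)⁴ = 1296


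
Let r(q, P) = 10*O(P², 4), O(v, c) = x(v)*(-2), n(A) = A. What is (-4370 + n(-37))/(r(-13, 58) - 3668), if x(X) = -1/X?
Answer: 95033/79097 ≈ 1.2015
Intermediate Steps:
O(v, c) = 2/v (O(v, c) = -1/v*(-2) = 2/v)
r(q, P) = 20/P² (r(q, P) = 10*(2/(P²)) = 10*(2/P²) = 20/P²)
(-4370 + n(-37))/(r(-13, 58) - 3668) = (-4370 - 37)/(20/58² - 3668) = -4407/(20*(1/3364) - 3668) = -4407/(5/841 - 3668) = -4407/(-3084783/841) = -4407*(-841/3084783) = 95033/79097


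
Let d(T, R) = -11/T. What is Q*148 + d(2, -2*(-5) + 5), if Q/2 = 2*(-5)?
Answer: -5931/2 ≈ -2965.5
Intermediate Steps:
Q = -20 (Q = 2*(2*(-5)) = 2*(-10) = -20)
Q*148 + d(2, -2*(-5) + 5) = -20*148 - 11/2 = -2960 - 11*1/2 = -2960 - 11/2 = -5931/2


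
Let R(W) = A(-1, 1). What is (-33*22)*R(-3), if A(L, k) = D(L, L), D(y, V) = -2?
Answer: 1452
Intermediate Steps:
A(L, k) = -2
R(W) = -2
(-33*22)*R(-3) = -33*22*(-2) = -726*(-2) = 1452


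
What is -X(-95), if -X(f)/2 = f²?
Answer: 18050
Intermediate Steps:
X(f) = -2*f²
-X(-95) = -(-2)*(-95)² = -(-2)*9025 = -1*(-18050) = 18050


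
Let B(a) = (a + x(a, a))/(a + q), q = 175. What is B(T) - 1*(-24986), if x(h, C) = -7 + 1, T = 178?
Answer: 8820230/353 ≈ 24987.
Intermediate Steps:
x(h, C) = -6
B(a) = (-6 + a)/(175 + a) (B(a) = (a - 6)/(a + 175) = (-6 + a)/(175 + a))
B(T) - 1*(-24986) = (-6 + 178)/(175 + 178) - 1*(-24986) = 172/353 + 24986 = 8820230/353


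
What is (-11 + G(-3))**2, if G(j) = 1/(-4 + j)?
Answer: 6084/49 ≈ 124.16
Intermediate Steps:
(-11 + G(-3))**2 = (-11 + 1/(-4 - 3))**2 = (-11 + 1/(-7))**2 = (-11 - 1/7)**2 = (-78/7)**2 = 6084/49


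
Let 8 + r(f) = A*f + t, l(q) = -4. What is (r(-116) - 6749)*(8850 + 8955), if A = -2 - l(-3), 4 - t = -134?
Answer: -121982055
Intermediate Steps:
t = 138 (t = 4 - 1*(-134) = 4 + 134 = 138)
A = 2 (A = -2 - 1*(-4) = -2 + 4 = 2)
r(f) = 130 + 2*f (r(f) = -8 + (2*f + 138) = -8 + (138 + 2*f) = 130 + 2*f)
(r(-116) - 6749)*(8850 + 8955) = ((130 + 2*(-116)) - 6749)*(8850 + 8955) = ((130 - 232) - 6749)*17805 = (-102 - 6749)*17805 = -6851*17805 = -121982055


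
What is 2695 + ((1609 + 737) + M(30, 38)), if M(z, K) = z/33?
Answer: 55461/11 ≈ 5041.9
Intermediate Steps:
M(z, K) = z/33 (M(z, K) = z*(1/33) = z/33)
2695 + ((1609 + 737) + M(30, 38)) = 2695 + ((1609 + 737) + (1/33)*30) = 2695 + (2346 + 10/11) = 2695 + 25816/11 = 55461/11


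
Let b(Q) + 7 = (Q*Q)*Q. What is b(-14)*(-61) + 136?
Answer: 167947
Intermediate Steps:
b(Q) = -7 + Q³ (b(Q) = -7 + (Q*Q)*Q = -7 + Q²*Q = -7 + Q³)
b(-14)*(-61) + 136 = (-7 + (-14)³)*(-61) + 136 = (-7 - 2744)*(-61) + 136 = -2751*(-61) + 136 = 167811 + 136 = 167947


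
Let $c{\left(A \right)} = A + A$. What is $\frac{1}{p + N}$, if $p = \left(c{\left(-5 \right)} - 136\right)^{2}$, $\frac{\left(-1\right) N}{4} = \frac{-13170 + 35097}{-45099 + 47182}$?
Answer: $\frac{2083}{44313520} \approx 4.7006 \cdot 10^{-5}$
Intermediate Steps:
$N = - \frac{87708}{2083}$ ($N = - 4 \frac{-13170 + 35097}{-45099 + 47182} = - 4 \cdot \frac{21927}{2083} = - 4 \cdot 21927 \cdot \frac{1}{2083} = \left(-4\right) \frac{21927}{2083} = - \frac{87708}{2083} \approx -42.107$)
$c{\left(A \right)} = 2 A$
$p = 21316$ ($p = \left(2 \left(-5\right) - 136\right)^{2} = \left(-10 - 136\right)^{2} = \left(-146\right)^{2} = 21316$)
$\frac{1}{p + N} = \frac{1}{21316 - \frac{87708}{2083}} = \frac{1}{\frac{44313520}{2083}} = \frac{2083}{44313520}$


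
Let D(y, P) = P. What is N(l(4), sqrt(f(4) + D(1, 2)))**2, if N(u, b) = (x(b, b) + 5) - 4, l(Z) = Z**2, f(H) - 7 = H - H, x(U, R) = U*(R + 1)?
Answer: 169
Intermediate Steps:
x(U, R) = U*(1 + R)
f(H) = 7 (f(H) = 7 + (H - H) = 7 + 0 = 7)
N(u, b) = 1 + b*(1 + b) (N(u, b) = (b*(1 + b) + 5) - 4 = (5 + b*(1 + b)) - 4 = 1 + b*(1 + b))
N(l(4), sqrt(f(4) + D(1, 2)))**2 = (1 + sqrt(7 + 2)*(1 + sqrt(7 + 2)))**2 = (1 + sqrt(9)*(1 + sqrt(9)))**2 = (1 + 3*(1 + 3))**2 = (1 + 3*4)**2 = (1 + 12)**2 = 13**2 = 169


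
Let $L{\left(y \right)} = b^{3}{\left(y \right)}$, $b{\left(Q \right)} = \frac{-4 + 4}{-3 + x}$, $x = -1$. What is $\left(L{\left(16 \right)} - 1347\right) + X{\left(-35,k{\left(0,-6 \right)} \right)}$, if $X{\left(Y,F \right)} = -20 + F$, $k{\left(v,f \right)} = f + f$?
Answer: $-1379$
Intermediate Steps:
$k{\left(v,f \right)} = 2 f$
$b{\left(Q \right)} = 0$ ($b{\left(Q \right)} = \frac{-4 + 4}{-3 - 1} = \frac{0}{-4} = 0 \left(- \frac{1}{4}\right) = 0$)
$L{\left(y \right)} = 0$ ($L{\left(y \right)} = 0^{3} = 0$)
$\left(L{\left(16 \right)} - 1347\right) + X{\left(-35,k{\left(0,-6 \right)} \right)} = \left(0 - 1347\right) + \left(-20 + 2 \left(-6\right)\right) = -1347 - 32 = -1379$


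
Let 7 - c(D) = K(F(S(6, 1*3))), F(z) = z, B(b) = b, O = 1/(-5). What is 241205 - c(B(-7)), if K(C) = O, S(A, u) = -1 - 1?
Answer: 1205989/5 ≈ 2.4120e+5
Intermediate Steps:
O = -⅕ ≈ -0.20000
S(A, u) = -2
K(C) = -⅕
c(D) = 36/5 (c(D) = 7 - 1*(-⅕) = 7 + ⅕ = 36/5)
241205 - c(B(-7)) = 241205 - 1*36/5 = 241205 - 36/5 = 1205989/5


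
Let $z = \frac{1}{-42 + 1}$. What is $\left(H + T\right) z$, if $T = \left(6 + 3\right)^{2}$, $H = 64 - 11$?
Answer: $- \frac{134}{41} \approx -3.2683$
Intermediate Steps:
$H = 53$
$z = - \frac{1}{41}$ ($z = \frac{1}{-41} = - \frac{1}{41} \approx -0.02439$)
$T = 81$ ($T = 9^{2} = 81$)
$\left(H + T\right) z = \left(53 + 81\right) \left(- \frac{1}{41}\right) = 134 \left(- \frac{1}{41}\right) = - \frac{134}{41}$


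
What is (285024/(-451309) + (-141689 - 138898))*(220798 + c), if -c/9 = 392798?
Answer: 419706157952586288/451309 ≈ 9.2997e+11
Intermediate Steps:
c = -3535182 (c = -9*392798 = -3535182)
(285024/(-451309) + (-141689 - 138898))*(220798 + c) = (285024/(-451309) + (-141689 - 138898))*(220798 - 3535182) = (285024*(-1/451309) - 280587)*(-3314384) = (-285024/451309 - 280587)*(-3314384) = -126631723407/451309*(-3314384) = 419706157952586288/451309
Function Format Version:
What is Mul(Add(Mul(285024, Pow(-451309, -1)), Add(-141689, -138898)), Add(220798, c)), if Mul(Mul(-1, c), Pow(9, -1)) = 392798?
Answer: Rational(419706157952586288, 451309) ≈ 9.2997e+11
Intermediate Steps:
c = -3535182 (c = Mul(-9, 392798) = -3535182)
Mul(Add(Mul(285024, Pow(-451309, -1)), Add(-141689, -138898)), Add(220798, c)) = Mul(Add(Mul(285024, Pow(-451309, -1)), Add(-141689, -138898)), Add(220798, -3535182)) = Mul(Add(Mul(285024, Rational(-1, 451309)), -280587), -3314384) = Mul(Add(Rational(-285024, 451309), -280587), -3314384) = Mul(Rational(-126631723407, 451309), -3314384) = Rational(419706157952586288, 451309)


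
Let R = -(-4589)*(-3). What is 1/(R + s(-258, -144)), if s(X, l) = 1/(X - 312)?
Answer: -570/7847191 ≈ -7.2637e-5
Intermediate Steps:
s(X, l) = 1/(-312 + X)
R = -13767 (R = -1*13767 = -13767)
1/(R + s(-258, -144)) = 1/(-13767 + 1/(-312 - 258)) = 1/(-13767 + 1/(-570)) = 1/(-13767 - 1/570) = 1/(-7847191/570) = -570/7847191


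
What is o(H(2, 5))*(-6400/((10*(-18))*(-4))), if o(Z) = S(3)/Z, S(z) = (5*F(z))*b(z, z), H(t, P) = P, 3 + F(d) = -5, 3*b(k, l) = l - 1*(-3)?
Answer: 1280/9 ≈ 142.22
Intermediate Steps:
b(k, l) = 1 + l/3 (b(k, l) = (l - 1*(-3))/3 = (l + 3)/3 = (3 + l)/3 = 1 + l/3)
F(d) = -8 (F(d) = -3 - 5 = -8)
S(z) = -40 - 40*z/3 (S(z) = (5*(-8))*(1 + z/3) = -40*(1 + z/3) = -40 - 40*z/3)
o(Z) = -80/Z (o(Z) = (-40 - 40/3*3)/Z = (-40 - 40)/Z = -80/Z)
o(H(2, 5))*(-6400/((10*(-18))*(-4))) = (-80/5)*(-6400/((10*(-18))*(-4))) = (-80*⅕)*(-6400/((-180*(-4)))) = -(-102400)/720 = -16*(-80/9) = 1280/9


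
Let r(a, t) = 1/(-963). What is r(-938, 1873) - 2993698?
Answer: -2882931175/963 ≈ -2.9937e+6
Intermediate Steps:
r(a, t) = -1/963
r(-938, 1873) - 2993698 = -1/963 - 2993698 = -2882931175/963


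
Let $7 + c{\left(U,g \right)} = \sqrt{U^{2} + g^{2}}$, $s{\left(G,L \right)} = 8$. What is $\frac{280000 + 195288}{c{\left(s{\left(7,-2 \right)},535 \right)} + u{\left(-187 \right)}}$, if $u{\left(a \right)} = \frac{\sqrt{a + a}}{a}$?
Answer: $\frac{88878856}{-1309 + 187 \sqrt{286289} - i \sqrt{374}} \approx 900.06 + 0.17627 i$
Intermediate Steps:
$c{\left(U,g \right)} = -7 + \sqrt{U^{2} + g^{2}}$
$u{\left(a \right)} = \frac{\sqrt{2}}{\sqrt{a}}$ ($u{\left(a \right)} = \frac{\sqrt{2 a}}{a} = \frac{\sqrt{2} \sqrt{a}}{a} = \frac{\sqrt{2}}{\sqrt{a}}$)
$\frac{280000 + 195288}{c{\left(s{\left(7,-2 \right)},535 \right)} + u{\left(-187 \right)}} = \frac{280000 + 195288}{\left(-7 + \sqrt{8^{2} + 535^{2}}\right) + \frac{\sqrt{2}}{i \sqrt{187}}} = \frac{475288}{\left(-7 + \sqrt{64 + 286225}\right) + \sqrt{2} \left(- \frac{i \sqrt{187}}{187}\right)} = \frac{475288}{\left(-7 + \sqrt{286289}\right) - \frac{i \sqrt{374}}{187}} = \frac{475288}{-7 + \sqrt{286289} - \frac{i \sqrt{374}}{187}}$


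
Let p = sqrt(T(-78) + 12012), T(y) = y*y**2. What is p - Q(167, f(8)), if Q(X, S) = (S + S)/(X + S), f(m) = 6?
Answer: -12/173 + 2*I*sqrt(115635) ≈ -0.069364 + 680.1*I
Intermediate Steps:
T(y) = y**3
Q(X, S) = 2*S/(S + X) (Q(X, S) = (2*S)/(S + X) = 2*S/(S + X))
p = 2*I*sqrt(115635) (p = sqrt((-78)**3 + 12012) = sqrt(-474552 + 12012) = sqrt(-462540) = 2*I*sqrt(115635) ≈ 680.1*I)
p - Q(167, f(8)) = 2*I*sqrt(115635) - 2*6/(6 + 167) = 2*I*sqrt(115635) - 2*6/173 = 2*I*sqrt(115635) - 1*12/173 = 2*I*sqrt(115635) - 12/173 = -12/173 + 2*I*sqrt(115635)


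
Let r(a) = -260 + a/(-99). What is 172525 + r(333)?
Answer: 1894878/11 ≈ 1.7226e+5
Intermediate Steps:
r(a) = -260 - a/99 (r(a) = -260 + a*(-1/99) = -260 - a/99)
172525 + r(333) = 172525 + (-260 - 1/99*333) = 172525 + (-260 - 37/11) = 172525 - 2897/11 = 1894878/11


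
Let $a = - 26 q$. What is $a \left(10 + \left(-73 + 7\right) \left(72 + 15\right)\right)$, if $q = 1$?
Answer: $149032$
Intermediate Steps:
$a = -26$ ($a = \left(-26\right) 1 = -26$)
$a \left(10 + \left(-73 + 7\right) \left(72 + 15\right)\right) = - 26 \left(10 + \left(-73 + 7\right) \left(72 + 15\right)\right) = - 26 \left(10 - 5742\right) = \left(-26\right) \left(-5732\right) = 149032$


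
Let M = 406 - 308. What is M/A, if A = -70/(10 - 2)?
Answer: -56/5 ≈ -11.200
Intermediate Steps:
A = -35/4 (A = -70/8 = -70*⅛ = -35/4 ≈ -8.7500)
M = 98
M/A = 98/(-35/4) = -4/35*98 = -56/5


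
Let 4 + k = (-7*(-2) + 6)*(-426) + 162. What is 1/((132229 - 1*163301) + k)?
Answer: -1/39434 ≈ -2.5359e-5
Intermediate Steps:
k = -8362 (k = -4 + ((-7*(-2) + 6)*(-426) + 162) = -4 + ((14 + 6)*(-426) + 162) = -4 + (20*(-426) + 162) = -4 + (-8520 + 162) = -4 - 8358 = -8362)
1/((132229 - 1*163301) + k) = 1/((132229 - 1*163301) - 8362) = 1/((132229 - 163301) - 8362) = 1/(-31072 - 8362) = 1/(-39434) = -1/39434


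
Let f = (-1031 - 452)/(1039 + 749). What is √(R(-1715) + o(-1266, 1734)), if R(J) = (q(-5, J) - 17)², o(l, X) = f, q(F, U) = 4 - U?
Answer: √2315229378843/894 ≈ 1702.0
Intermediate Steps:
f = -1483/1788 ≈ -0.82942
o(l, X) = -1483/1788
R(J) = (-13 - J)² (R(J) = ((4 - J) - 17)² = (-13 - J)²)
√(R(-1715) + o(-1266, 1734)) = √((13 - 1715)² - 1483/1788) = √((-1702)² - 1483/1788) = √(2896804 - 1483/1788) = √(5179484069/1788) = √2315229378843/894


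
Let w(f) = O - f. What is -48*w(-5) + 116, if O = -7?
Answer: 212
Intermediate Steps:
w(f) = -7 - f
-48*w(-5) + 116 = -48*(-7 - 1*(-5)) + 116 = -48*(-7 + 5) + 116 = -48*(-2) + 116 = 96 + 116 = 212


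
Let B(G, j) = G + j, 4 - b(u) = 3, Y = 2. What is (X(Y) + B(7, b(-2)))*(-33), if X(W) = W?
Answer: -330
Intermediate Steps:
b(u) = 1 (b(u) = 4 - 1*3 = 4 - 3 = 1)
(X(Y) + B(7, b(-2)))*(-33) = (2 + (7 + 1))*(-33) = (2 + 8)*(-33) = 10*(-33) = -330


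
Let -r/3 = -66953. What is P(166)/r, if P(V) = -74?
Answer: -74/200859 ≈ -0.00036842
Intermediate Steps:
r = 200859 (r = -3*(-66953) = 200859)
P(166)/r = -74/200859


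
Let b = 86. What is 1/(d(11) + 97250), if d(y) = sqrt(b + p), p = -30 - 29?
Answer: 97250/9457562473 - 3*sqrt(3)/9457562473 ≈ 1.0282e-5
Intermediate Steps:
p = -59
d(y) = 3*sqrt(3) (d(y) = sqrt(86 - 59) = sqrt(27) = 3*sqrt(3))
1/(d(11) + 97250) = 1/(3*sqrt(3) + 97250) = 1/(97250 + 3*sqrt(3))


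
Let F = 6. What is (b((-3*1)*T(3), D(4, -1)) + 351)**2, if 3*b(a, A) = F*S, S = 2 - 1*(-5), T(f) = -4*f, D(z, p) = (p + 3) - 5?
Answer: 133225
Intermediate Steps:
D(z, p) = -2 + p (D(z, p) = (3 + p) - 5 = -2 + p)
S = 7 (S = 2 + 5 = 7)
b(a, A) = 14 (b(a, A) = (6*7)/3 = (1/3)*42 = 14)
(b((-3*1)*T(3), D(4, -1)) + 351)**2 = (14 + 351)**2 = 365**2 = 133225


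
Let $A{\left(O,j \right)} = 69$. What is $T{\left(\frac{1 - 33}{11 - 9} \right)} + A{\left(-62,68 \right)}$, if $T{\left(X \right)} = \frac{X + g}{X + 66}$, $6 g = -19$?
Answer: $\frac{4117}{60} \approx 68.617$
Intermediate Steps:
$g = - \frac{19}{6}$ ($g = \frac{1}{6} \left(-19\right) = - \frac{19}{6} \approx -3.1667$)
$T{\left(X \right)} = \frac{- \frac{19}{6} + X}{66 + X}$ ($T{\left(X \right)} = \frac{X - \frac{19}{6}}{X + 66} = \frac{- \frac{19}{6} + X}{66 + X}$)
$T{\left(\frac{1 - 33}{11 - 9} \right)} + A{\left(-62,68 \right)} = \frac{- \frac{19}{6} + \frac{1 - 33}{11 - 9}}{66 + \frac{1 - 33}{11 - 9}} + 69 = \frac{- \frac{19}{6} - \frac{32}{2}}{66 - \frac{32}{2}} + 69 = \frac{- \frac{19}{6} - 16}{66 - 16} + 69 = \frac{1}{50} \left(- \frac{115}{6}\right) + 69 = - \frac{23}{60} + 69 = \frac{4117}{60}$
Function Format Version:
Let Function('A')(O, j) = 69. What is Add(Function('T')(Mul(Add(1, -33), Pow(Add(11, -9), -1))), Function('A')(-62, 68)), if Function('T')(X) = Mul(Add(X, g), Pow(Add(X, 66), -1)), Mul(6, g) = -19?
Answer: Rational(4117, 60) ≈ 68.617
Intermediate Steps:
g = Rational(-19, 6) (g = Mul(Rational(1, 6), -19) = Rational(-19, 6) ≈ -3.1667)
Function('T')(X) = Mul(Pow(Add(66, X), -1), Add(Rational(-19, 6), X)) (Function('T')(X) = Mul(Add(X, Rational(-19, 6)), Pow(Add(X, 66), -1)) = Mul(Add(Rational(-19, 6), X), Pow(Add(66, X), -1)) = Mul(Pow(Add(66, X), -1), Add(Rational(-19, 6), X)))
Add(Function('T')(Mul(Add(1, -33), Pow(Add(11, -9), -1))), Function('A')(-62, 68)) = Add(Mul(Pow(Add(66, Mul(Add(1, -33), Pow(Add(11, -9), -1))), -1), Add(Rational(-19, 6), Mul(Add(1, -33), Pow(Add(11, -9), -1)))), 69) = Add(Mul(Pow(Add(66, Mul(-32, Pow(2, -1))), -1), Add(Rational(-19, 6), Mul(-32, Pow(2, -1)))), 69) = Add(Mul(Pow(Add(66, Mul(-32, Rational(1, 2))), -1), Add(Rational(-19, 6), Mul(-32, Rational(1, 2)))), 69) = Add(Mul(Pow(Add(66, -16), -1), Add(Rational(-19, 6), -16)), 69) = Add(Mul(Pow(50, -1), Rational(-115, 6)), 69) = Add(Mul(Rational(1, 50), Rational(-115, 6)), 69) = Add(Rational(-23, 60), 69) = Rational(4117, 60)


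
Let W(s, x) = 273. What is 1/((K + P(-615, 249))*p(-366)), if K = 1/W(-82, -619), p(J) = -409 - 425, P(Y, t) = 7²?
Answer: -91/3719084 ≈ -2.4468e-5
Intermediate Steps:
P(Y, t) = 49
p(J) = -834
K = 1/273 ≈ 0.0036630
1/((K + P(-615, 249))*p(-366)) = 1/((1/273 + 49)*(-834)) = -1/834/(13378/273) = (273/13378)*(-1/834) = -91/3719084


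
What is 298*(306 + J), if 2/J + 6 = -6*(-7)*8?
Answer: 15046318/165 ≈ 91190.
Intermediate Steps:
J = 1/165 (J = 2/(-6 - 6*(-7)*8) = 2/(-6 + 42*8) = 2/(-6 + 336) = 2/330 = 2*(1/330) = 1/165 ≈ 0.0060606)
298*(306 + J) = 298*(306 + 1/165) = 298*(50491/165) = 15046318/165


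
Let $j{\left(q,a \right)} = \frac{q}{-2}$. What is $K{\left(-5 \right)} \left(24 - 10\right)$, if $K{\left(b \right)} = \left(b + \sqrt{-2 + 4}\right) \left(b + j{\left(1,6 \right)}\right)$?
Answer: $385 - 77 \sqrt{2} \approx 276.11$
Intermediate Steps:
$j{\left(q,a \right)} = - \frac{q}{2}$ ($j{\left(q,a \right)} = q \left(- \frac{1}{2}\right) = - \frac{q}{2}$)
$K{\left(b \right)} = \left(- \frac{1}{2} + b\right) \left(b + \sqrt{2}\right)$ ($K{\left(b \right)} = \left(b + \sqrt{-2 + 4}\right) \left(b - \frac{1}{2}\right) = \left(b + \sqrt{2}\right) \left(b - \frac{1}{2}\right) = \left(b + \sqrt{2}\right) \left(- \frac{1}{2} + b\right) = \left(- \frac{1}{2} + b\right) \left(b + \sqrt{2}\right)$)
$K{\left(-5 \right)} \left(24 - 10\right) = \left(\left(-5\right)^{2} - - \frac{5}{2} - \frac{\sqrt{2}}{2} - 5 \sqrt{2}\right) \left(24 - 10\right) = \left(25 + \frac{5}{2} - \frac{\sqrt{2}}{2} - 5 \sqrt{2}\right) 14 = \left(\frac{55}{2} - \frac{11 \sqrt{2}}{2}\right) 14 = 385 - 77 \sqrt{2}$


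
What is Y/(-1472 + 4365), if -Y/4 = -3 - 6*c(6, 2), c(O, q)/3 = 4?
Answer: 300/2893 ≈ 0.10370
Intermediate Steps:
c(O, q) = 12 (c(O, q) = 3*4 = 12)
Y = 300 (Y = -4*(-3 - 6*12) = -4*(-3 - 72) = -4*(-75) = 300)
Y/(-1472 + 4365) = 300/(-1472 + 4365) = 300/2893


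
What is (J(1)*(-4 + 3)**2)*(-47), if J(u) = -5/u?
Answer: 235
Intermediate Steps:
(J(1)*(-4 + 3)**2)*(-47) = ((-5/1)*(-4 + 3)**2)*(-47) = (-5*1*(-1)**2)*(-47) = -5*1*(-47) = -5*(-47) = 235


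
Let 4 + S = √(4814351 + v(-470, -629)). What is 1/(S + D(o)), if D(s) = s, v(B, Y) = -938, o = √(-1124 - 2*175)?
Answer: 1/(-4 + √4813413 + I*√1474) ≈ 0.00045649 - 8.0029e-6*I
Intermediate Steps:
o = I*√1474 (o = √(-1124 - 350) = √(-1474) = I*√1474 ≈ 38.393*I)
S = -4 + √4813413 (S = -4 + √(4814351 - 938) = -4 + √4813413 ≈ 2189.9)
1/(S + D(o)) = 1/((-4 + √4813413) + I*√1474) = 1/(-4 + √4813413 + I*√1474)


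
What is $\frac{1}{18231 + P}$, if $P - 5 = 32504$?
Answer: $\frac{1}{50740} \approx 1.9708 \cdot 10^{-5}$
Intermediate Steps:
$P = 32509$ ($P = 5 + 32504 = 32509$)
$\frac{1}{18231 + P} = \frac{1}{18231 + 32509} = \frac{1}{50740}$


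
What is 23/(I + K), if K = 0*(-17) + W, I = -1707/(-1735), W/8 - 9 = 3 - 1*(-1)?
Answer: 39905/182147 ≈ 0.21908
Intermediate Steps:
W = 104 (W = 72 + 8*(3 - 1*(-1)) = 72 + 8*(3 + 1) = 72 + 8*4 = 72 + 32 = 104)
I = 1707/1735 (I = -1707*(-1/1735) = 1707/1735 ≈ 0.98386)
K = 104 (K = 0*(-17) + 104 = 0 + 104 = 104)
23/(I + K) = 23/(1707/1735 + 104) = 23/(182147/1735) = (1735/182147)*23 = 39905/182147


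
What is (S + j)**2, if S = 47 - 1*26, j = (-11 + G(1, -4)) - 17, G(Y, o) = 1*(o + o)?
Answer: 225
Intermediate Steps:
G(Y, o) = 2*o (G(Y, o) = 1*(2*o) = 2*o)
j = -36 (j = (-11 + 2*(-4)) - 17 = (-11 - 8) - 17 = -19 - 17 = -36)
S = 21 (S = 47 - 26 = 21)
(S + j)**2 = (21 - 36)**2 = (-15)**2 = 225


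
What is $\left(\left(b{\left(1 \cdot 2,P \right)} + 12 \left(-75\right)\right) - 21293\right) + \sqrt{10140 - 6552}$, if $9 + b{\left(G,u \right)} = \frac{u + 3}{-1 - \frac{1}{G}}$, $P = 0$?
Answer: $-22204 + 2 \sqrt{897} \approx -22144.0$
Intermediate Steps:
$b{\left(G,u \right)} = -9 + \frac{3 + u}{-1 - \frac{1}{G}}$ ($b{\left(G,u \right)} = -9 + \frac{u + 3}{-1 - \frac{1}{G}} = -9 + \frac{3 + u}{-1 - \frac{1}{G}}$)
$\left(\left(b{\left(1 \cdot 2,P \right)} + 12 \left(-75\right)\right) - 21293\right) + \sqrt{10140 - 6552} = \left(\left(\frac{-9 - 12 \cdot 1 \cdot 2 - 1 \cdot 2 \cdot 0}{1 + 1 \cdot 2} + 12 \left(-75\right)\right) - 21293\right) + \sqrt{10140 - 6552} = \left(\left(\frac{-9 - 24 - 2 \cdot 0}{1 + 2} - 900\right) - 21293\right) + \sqrt{3588} = \left(\left(\frac{-9 - 24 + 0}{3} - 900\right) - 21293\right) + 2 \sqrt{897} = \left(\left(\frac{1}{3} \left(-33\right) - 900\right) - 21293\right) + 2 \sqrt{897} = \left(\left(-11 - 900\right) - 21293\right) + 2 \sqrt{897} = \left(-911 - 21293\right) + 2 \sqrt{897} = -22204 + 2 \sqrt{897}$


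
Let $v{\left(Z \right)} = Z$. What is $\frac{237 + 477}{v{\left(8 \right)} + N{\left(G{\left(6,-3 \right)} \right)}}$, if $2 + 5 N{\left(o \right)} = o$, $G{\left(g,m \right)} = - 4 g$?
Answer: $255$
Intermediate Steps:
$N{\left(o \right)} = - \frac{2}{5} + \frac{o}{5}$
$\frac{237 + 477}{v{\left(8 \right)} + N{\left(G{\left(6,-3 \right)} \right)}} = \frac{237 + 477}{8 + \left(- \frac{2}{5} + \frac{\left(-4\right) 6}{5}\right)} = \frac{714}{8 + \left(- \frac{2}{5} + \frac{1}{5} \left(-24\right)\right)} = \frac{714}{8 - \frac{26}{5}} = \frac{714}{\frac{14}{5}} = 714 \cdot \frac{5}{14} = 255$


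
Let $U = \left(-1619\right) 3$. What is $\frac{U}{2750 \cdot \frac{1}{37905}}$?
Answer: $- \frac{36820917}{550} \approx -66947.0$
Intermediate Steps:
$U = -4857$
$\frac{U}{2750 \cdot \frac{1}{37905}} = - \frac{4857}{2750 \cdot \frac{1}{37905}} = - \frac{4857}{\frac{550}{7581}} = \left(-4857\right) \frac{7581}{550} = - \frac{36820917}{550}$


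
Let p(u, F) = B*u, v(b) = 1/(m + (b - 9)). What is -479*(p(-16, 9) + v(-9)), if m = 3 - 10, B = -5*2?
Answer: -1915521/25 ≈ -76621.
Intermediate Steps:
B = -10
m = -7
v(b) = 1/(-16 + b) (v(b) = 1/(-7 + (b - 9)) = 1/(-7 + (-9 + b)) = 1/(-16 + b))
p(u, F) = -10*u
-479*(p(-16, 9) + v(-9)) = -479*(-10*(-16) + 1/(-16 - 9)) = -479*(160 + 1/(-25)) = -479*(160 - 1/25) = -479*3999/25 = -1915521/25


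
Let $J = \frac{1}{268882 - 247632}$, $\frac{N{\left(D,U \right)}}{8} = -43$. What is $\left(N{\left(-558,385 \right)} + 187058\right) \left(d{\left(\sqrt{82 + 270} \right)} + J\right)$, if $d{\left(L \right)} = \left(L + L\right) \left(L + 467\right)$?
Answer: $\frac{1396620813357}{10625} + 697563504 \sqrt{22} \approx 3.4033 \cdot 10^{9}$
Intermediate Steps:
$N{\left(D,U \right)} = -344$ ($N{\left(D,U \right)} = 8 \left(-43\right) = -344$)
$J = \frac{1}{21250} \approx 4.7059 \cdot 10^{-5}$
$d{\left(L \right)} = 2 L \left(467 + L\right)$
$\left(N{\left(-558,385 \right)} + 187058\right) \left(d{\left(\sqrt{82 + 270} \right)} + J\right) = \left(-344 + 187058\right) \left(2 \sqrt{82 + 270} \left(467 + \sqrt{82 + 270}\right) + \frac{1}{21250}\right) = 186714 \left(2 \sqrt{352} \left(467 + \sqrt{352}\right) + \frac{1}{21250}\right) = 186714 \left(2 \cdot 4 \sqrt{22} \left(467 + 4 \sqrt{22}\right) + \frac{1}{21250}\right) = 186714 \left(8 \sqrt{22} \left(467 + 4 \sqrt{22}\right) + \frac{1}{21250}\right) = 186714 \left(\frac{1}{21250} + 8 \sqrt{22} \left(467 + 4 \sqrt{22}\right)\right) = \frac{93357}{10625} + 1493712 \sqrt{22} \left(467 + 4 \sqrt{22}\right)$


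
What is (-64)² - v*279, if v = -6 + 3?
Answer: 4933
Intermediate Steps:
v = -3
(-64)² - v*279 = (-64)² - (-3)*279 = 4096 - 1*(-837) = 4096 + 837 = 4933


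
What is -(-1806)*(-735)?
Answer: -1327410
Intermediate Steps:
-(-1806)*(-735) = -21*63210 = -1327410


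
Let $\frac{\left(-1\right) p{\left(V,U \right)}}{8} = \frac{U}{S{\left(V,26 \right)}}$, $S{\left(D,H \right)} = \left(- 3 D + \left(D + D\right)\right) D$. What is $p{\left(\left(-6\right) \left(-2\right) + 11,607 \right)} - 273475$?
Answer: $- \frac{144663419}{529} \approx -2.7347 \cdot 10^{5}$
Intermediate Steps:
$S{\left(D,H \right)} = - D^{2}$ ($S{\left(D,H \right)} = \left(- 3 D + 2 D\right) D = - D D = - D^{2}$)
$p{\left(V,U \right)} = \frac{8 U}{V^{2}}$ ($p{\left(V,U \right)} = - 8 \frac{U}{\left(-1\right) V^{2}} = - 8 U \left(- \frac{1}{V^{2}}\right) = - 8 \left(- \frac{U}{V^{2}}\right) = \frac{8 U}{V^{2}}$)
$p{\left(\left(-6\right) \left(-2\right) + 11,607 \right)} - 273475 = 8 \cdot 607 \frac{1}{\left(\left(-6\right) \left(-2\right) + 11\right)^{2}} - 273475 = 8 \cdot 607 \frac{1}{\left(12 + 11\right)^{2}} - 273475 = 8 \cdot 607 \cdot \frac{1}{529} - 273475 = \frac{4856}{529} - 273475 = - \frac{144663419}{529}$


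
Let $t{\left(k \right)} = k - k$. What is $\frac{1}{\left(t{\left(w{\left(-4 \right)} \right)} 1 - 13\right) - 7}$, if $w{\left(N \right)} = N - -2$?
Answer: $- \frac{1}{20} \approx -0.05$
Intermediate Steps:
$w{\left(N \right)} = 2 + N$ ($w{\left(N \right)} = N + 2 = 2 + N$)
$t{\left(k \right)} = 0$
$\frac{1}{\left(t{\left(w{\left(-4 \right)} \right)} 1 - 13\right) - 7} = \frac{1}{\left(0 \cdot 1 - 13\right) - 7} = \frac{1}{\left(0 - 13\right) - 7} = \frac{1}{-13 - 7} = \frac{1}{-20} = - \frac{1}{20}$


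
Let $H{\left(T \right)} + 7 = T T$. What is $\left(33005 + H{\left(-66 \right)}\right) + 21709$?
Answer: $59063$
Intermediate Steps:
$H{\left(T \right)} = -7 + T^{2}$ ($H{\left(T \right)} = -7 + T T = -7 + T^{2}$)
$\left(33005 + H{\left(-66 \right)}\right) + 21709 = \left(33005 - \left(7 - \left(-66\right)^{2}\right)\right) + 21709 = \left(33005 + \left(-7 + 4356\right)\right) + 21709 = \left(33005 + 4349\right) + 21709 = 37354 + 21709 = 59063$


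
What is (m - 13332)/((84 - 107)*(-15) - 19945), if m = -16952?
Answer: 7571/4900 ≈ 1.5451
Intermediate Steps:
(m - 13332)/((84 - 107)*(-15) - 19945) = (-16952 - 13332)/((84 - 107)*(-15) - 19945) = -30284/(-23*(-15) - 19945) = -30284/(345 - 19945) = -30284/(-19600) = -30284*(-1/19600) = 7571/4900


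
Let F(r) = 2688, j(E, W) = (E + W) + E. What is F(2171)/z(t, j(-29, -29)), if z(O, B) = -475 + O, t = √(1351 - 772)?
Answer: -638400/112523 - 1344*√579/112523 ≈ -5.9609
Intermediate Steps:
j(E, W) = W + 2*E
t = √579 ≈ 24.062
F(2171)/z(t, j(-29, -29)) = 2688/(-475 + √579)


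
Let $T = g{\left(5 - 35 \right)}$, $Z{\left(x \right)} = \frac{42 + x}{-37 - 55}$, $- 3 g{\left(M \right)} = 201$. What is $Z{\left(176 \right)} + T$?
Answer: $- \frac{3191}{46} \approx -69.37$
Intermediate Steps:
$g{\left(M \right)} = -67$ ($g{\left(M \right)} = \left(- \frac{1}{3}\right) 201 = -67$)
$Z{\left(x \right)} = - \frac{21}{46} - \frac{x}{92}$ ($Z{\left(x \right)} = \frac{42 + x}{-92} = \left(42 + x\right) \left(- \frac{1}{92}\right) = - \frac{21}{46} - \frac{x}{92}$)
$T = -67$
$Z{\left(176 \right)} + T = \left(- \frac{21}{46} - \frac{44}{23}\right) - 67 = - \frac{109}{46} - 67 = - \frac{3191}{46}$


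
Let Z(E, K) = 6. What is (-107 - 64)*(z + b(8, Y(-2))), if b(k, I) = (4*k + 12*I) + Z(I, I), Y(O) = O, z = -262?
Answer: 42408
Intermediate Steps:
b(k, I) = 6 + 4*k + 12*I (b(k, I) = (4*k + 12*I) + 6 = 6 + 4*k + 12*I)
(-107 - 64)*(z + b(8, Y(-2))) = (-107 - 64)*(-262 + (6 + 4*8 + 12*(-2))) = -171*(-262 + (6 + 32 - 24)) = -171*(-262 + 14) = -171*(-248) = 42408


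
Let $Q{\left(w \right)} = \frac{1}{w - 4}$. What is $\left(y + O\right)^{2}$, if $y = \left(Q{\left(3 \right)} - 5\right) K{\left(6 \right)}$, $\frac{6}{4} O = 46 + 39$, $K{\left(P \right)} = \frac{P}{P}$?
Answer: $\frac{23104}{9} \approx 2567.1$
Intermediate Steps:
$Q{\left(w \right)} = \frac{1}{-4 + w}$
$K{\left(P \right)} = 1$
$O = \frac{170}{3}$ ($O = \frac{2 \left(46 + 39\right)}{3} = \frac{2}{3} \cdot 85 = \frac{170}{3} \approx 56.667$)
$y = -6$ ($y = \left(\frac{1}{-4 + 3} - 5\right) 1 = \left(\frac{1}{-1} - 5\right) 1 = \left(-1 - 5\right) 1 = \left(-6\right) 1 = -6$)
$\left(y + O\right)^{2} = \left(-6 + \frac{170}{3}\right)^{2} = \left(\frac{152}{3}\right)^{2} = \frac{23104}{9}$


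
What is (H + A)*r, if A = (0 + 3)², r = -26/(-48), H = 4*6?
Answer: 143/8 ≈ 17.875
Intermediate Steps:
H = 24
r = 13/24 (r = -26*(-1/48) = 13/24 ≈ 0.54167)
A = 9 (A = 3² = 9)
(H + A)*r = (24 + 9)*(13/24) = 33*(13/24) = 143/8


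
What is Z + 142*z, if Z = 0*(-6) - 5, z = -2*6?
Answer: -1709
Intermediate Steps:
z = -12
Z = -5 (Z = 0 - 5 = -5)
Z + 142*z = -5 + 142*(-12) = -5 - 1704 = -1709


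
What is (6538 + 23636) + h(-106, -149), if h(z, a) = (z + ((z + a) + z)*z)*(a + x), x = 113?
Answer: -1343586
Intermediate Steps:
h(z, a) = (113 + a)*(z + z*(a + 2*z)) (h(z, a) = (z + ((z + a) + z)*z)*(a + 113) = (z + ((a + z) + z)*z)*(113 + a) = (z + (a + 2*z)*z)*(113 + a) = (z + z*(a + 2*z))*(113 + a) = (113 + a)*(z + z*(a + 2*z)))
(6538 + 23636) + h(-106, -149) = (6538 + 23636) - 106*(113 + (-149)**2 + 114*(-149) + 226*(-106) + 2*(-149)*(-106)) = 30174 - 106*(113 + 22201 - 16986 - 23956 + 31588) = 30174 - 106*12960 = 30174 - 1373760 = -1343586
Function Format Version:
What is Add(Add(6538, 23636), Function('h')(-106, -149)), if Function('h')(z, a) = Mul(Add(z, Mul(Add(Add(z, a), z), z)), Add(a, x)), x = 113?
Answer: -1343586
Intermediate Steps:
Function('h')(z, a) = Mul(Add(113, a), Add(z, Mul(z, Add(a, Mul(2, z))))) (Function('h')(z, a) = Mul(Add(z, Mul(Add(Add(z, a), z), z)), Add(a, 113)) = Mul(Add(z, Mul(Add(Add(a, z), z), z)), Add(113, a)) = Mul(Add(z, Mul(Add(a, Mul(2, z)), z)), Add(113, a)) = Mul(Add(z, Mul(z, Add(a, Mul(2, z)))), Add(113, a)) = Mul(Add(113, a), Add(z, Mul(z, Add(a, Mul(2, z))))))
Add(Add(6538, 23636), Function('h')(-106, -149)) = Add(Add(6538, 23636), Mul(-106, Add(113, Pow(-149, 2), Mul(114, -149), Mul(226, -106), Mul(2, -149, -106)))) = Add(30174, Mul(-106, Add(113, 22201, -16986, -23956, 31588))) = Add(30174, Mul(-106, 12960)) = Add(30174, -1373760) = -1343586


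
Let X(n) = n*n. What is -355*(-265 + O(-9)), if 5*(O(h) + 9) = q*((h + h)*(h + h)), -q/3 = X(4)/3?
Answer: 465334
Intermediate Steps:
X(n) = n²
q = -16 (q = -3*4²/3 = -48/3 = -3*16/3 = -16)
O(h) = -9 - 64*h²/5 (O(h) = -9 + (-16*(h + h)*(h + h))/5 = -9 + (-16*2*h*2*h)/5 = -9 + (-64*h²)/5 = -9 - 64*h²/5)
-355*(-265 + O(-9)) = -355*(-265 + (-9 - 64/5*(-9)²)) = -355*(-265 + (-9 - 64/5*81)) = -355*(-265 + (-9 - 5184/5)) = -355*(-265 - 5229/5) = -355*(-6554/5) = 465334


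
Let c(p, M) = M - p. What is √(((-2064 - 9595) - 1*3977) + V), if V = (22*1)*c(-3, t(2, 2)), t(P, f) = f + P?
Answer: I*√15482 ≈ 124.43*I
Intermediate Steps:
t(P, f) = P + f
V = 154 (V = (22*1)*((2 + 2) - 1*(-3)) = 22*(4 + 3) = 22*7 = 154)
√(((-2064 - 9595) - 1*3977) + V) = √(((-2064 - 9595) - 1*3977) + 154) = √((-11659 - 3977) + 154) = √(-15636 + 154) = √(-15482) = I*√15482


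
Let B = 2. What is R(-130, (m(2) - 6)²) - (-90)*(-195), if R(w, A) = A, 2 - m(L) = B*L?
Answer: -17486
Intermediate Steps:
m(L) = 2 - 2*L
R(-130, (m(2) - 6)²) - (-90)*(-195) = ((2 - 2*2) - 6)² - (-90)*(-195) = ((2 - 4) - 6)² - 1*17550 = (-2 - 6)² - 17550 = (-8)² - 17550 = 64 - 17550 = -17486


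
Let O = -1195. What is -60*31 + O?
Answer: -3055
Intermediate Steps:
-60*31 + O = -60*31 - 1195 = -1860 - 1195 = -3055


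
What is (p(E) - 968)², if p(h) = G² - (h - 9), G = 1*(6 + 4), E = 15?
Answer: 763876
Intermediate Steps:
G = 10 (G = 1*10 = 10)
p(h) = 109 - h (p(h) = 10² - (h - 9) = 100 - (-9 + h) = 100 + (9 - h) = 109 - h)
(p(E) - 968)² = ((109 - 1*15) - 968)² = ((109 - 15) - 968)² = (94 - 968)² = (-874)² = 763876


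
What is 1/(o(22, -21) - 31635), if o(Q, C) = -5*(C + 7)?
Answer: -1/31565 ≈ -3.1681e-5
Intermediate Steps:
o(Q, C) = -35 - 5*C (o(Q, C) = -5*(7 + C) = -35 - 5*C)
1/(o(22, -21) - 31635) = 1/((-35 - 5*(-21)) - 31635) = 1/((-35 + 105) - 31635) = 1/(70 - 31635) = 1/(-31565) = -1/31565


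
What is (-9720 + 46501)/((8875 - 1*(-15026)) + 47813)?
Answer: 36781/71714 ≈ 0.51288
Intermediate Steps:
(-9720 + 46501)/((8875 - 1*(-15026)) + 47813) = 36781/((8875 + 15026) + 47813) = 36781/(23901 + 47813) = 36781/71714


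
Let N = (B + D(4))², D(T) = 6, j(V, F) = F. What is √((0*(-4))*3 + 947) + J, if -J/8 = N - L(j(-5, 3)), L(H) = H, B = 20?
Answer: -5384 + √947 ≈ -5353.2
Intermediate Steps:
N = 676 (N = (20 + 6)² = 26² = 676)
J = -5384 (J = -8*(676 - 1*3) = -8*(676 - 3) = -8*673 = -5384)
√((0*(-4))*3 + 947) + J = √((0*(-4))*3 + 947) - 5384 = √(0*3 + 947) - 5384 = √(0 + 947) - 5384 = √947 - 5384 = -5384 + √947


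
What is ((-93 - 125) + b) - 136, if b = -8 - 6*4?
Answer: -386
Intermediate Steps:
b = -32 (b = -8 - 24 = -32)
((-93 - 125) + b) - 136 = ((-93 - 125) - 32) - 136 = (-218 - 32) - 136 = -250 - 136 = -386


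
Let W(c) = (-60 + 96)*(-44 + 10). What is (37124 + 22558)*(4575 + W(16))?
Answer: 199994382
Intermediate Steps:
W(c) = -1224 (W(c) = 36*(-34) = -1224)
(37124 + 22558)*(4575 + W(16)) = (37124 + 22558)*(4575 - 1224) = 59682*3351 = 199994382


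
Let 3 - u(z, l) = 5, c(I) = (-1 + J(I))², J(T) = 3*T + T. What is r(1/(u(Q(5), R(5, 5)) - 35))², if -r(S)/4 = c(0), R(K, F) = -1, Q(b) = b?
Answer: 16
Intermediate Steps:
J(T) = 4*T
c(I) = (-1 + 4*I)²
u(z, l) = -2 (u(z, l) = 3 - 1*5 = 3 - 5 = -2)
r(S) = -4 (r(S) = -4*(-1 + 4*0)² = -4*(-1 + 0)² = -4*(-1)² = -4*1 = -4)
r(1/(u(Q(5), R(5, 5)) - 35))² = (-4)² = 16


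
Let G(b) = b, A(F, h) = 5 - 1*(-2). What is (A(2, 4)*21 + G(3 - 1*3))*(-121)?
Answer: -17787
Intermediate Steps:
A(F, h) = 7 (A(F, h) = 5 + 2 = 7)
(A(2, 4)*21 + G(3 - 1*3))*(-121) = (7*21 + (3 - 1*3))*(-121) = (147 + (3 - 3))*(-121) = (147 + 0)*(-121) = 147*(-121) = -17787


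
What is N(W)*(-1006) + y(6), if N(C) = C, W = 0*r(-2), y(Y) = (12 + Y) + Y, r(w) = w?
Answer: 24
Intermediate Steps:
y(Y) = 12 + 2*Y
W = 0 (W = 0*(-2) = 0)
N(W)*(-1006) + y(6) = 0*(-1006) + (12 + 2*6) = 0 + (12 + 12) = 0 + 24 = 24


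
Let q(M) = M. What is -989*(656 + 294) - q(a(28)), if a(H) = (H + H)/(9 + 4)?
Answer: -12214206/13 ≈ -9.3955e+5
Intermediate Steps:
a(H) = 2*H/13 (a(H) = (2*H)/13 = (2*H)*(1/13) = 2*H/13)
-989*(656 + 294) - q(a(28)) = -989*(656 + 294) - 2*28/13 = -989*950 - 1*56/13 = -939550 - 56/13 = -12214206/13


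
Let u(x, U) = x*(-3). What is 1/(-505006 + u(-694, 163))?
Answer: -1/502924 ≈ -1.9884e-6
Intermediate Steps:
u(x, U) = -3*x
1/(-505006 + u(-694, 163)) = 1/(-505006 - 3*(-694)) = 1/(-505006 + 2082) = 1/(-502924) = -1/502924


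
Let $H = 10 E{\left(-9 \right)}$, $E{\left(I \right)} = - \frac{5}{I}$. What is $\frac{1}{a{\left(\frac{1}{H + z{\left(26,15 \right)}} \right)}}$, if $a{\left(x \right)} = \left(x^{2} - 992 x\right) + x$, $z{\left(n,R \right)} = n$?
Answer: $- \frac{80656}{2532915} \approx -0.031843$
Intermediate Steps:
$H = \frac{50}{9}$ ($H = 10 \left(- \frac{5}{-9}\right) = 10 \left(\left(-5\right) \left(- \frac{1}{9}\right)\right) = 10 \cdot \frac{5}{9} = \frac{50}{9} \approx 5.5556$)
$a{\left(x \right)} = x^{2} - 991 x$
$\frac{1}{a{\left(\frac{1}{H + z{\left(26,15 \right)}} \right)}} = \frac{1}{\frac{1}{\frac{50}{9} + 26} \left(-991 + \frac{1}{\frac{50}{9} + 26}\right)} = \frac{1}{\frac{1}{\frac{284}{9}} \left(-991 + \frac{1}{\frac{284}{9}}\right)} = \frac{1}{\frac{9}{284} \left(-991 + \frac{9}{284}\right)} = \frac{1}{\frac{9}{284} \left(- \frac{281435}{284}\right)} = \frac{1}{- \frac{2532915}{80656}} = - \frac{80656}{2532915}$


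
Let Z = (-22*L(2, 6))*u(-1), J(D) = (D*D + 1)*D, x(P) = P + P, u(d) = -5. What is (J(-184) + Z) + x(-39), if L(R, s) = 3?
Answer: -6229436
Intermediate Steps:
x(P) = 2*P
J(D) = D*(1 + D²) (J(D) = (D² + 1)*D = (1 + D²)*D = D*(1 + D²))
Z = 330 (Z = -22*3*(-5) = -66*(-5) = 330)
(J(-184) + Z) + x(-39) = ((-184 + (-184)³) + 330) + 2*(-39) = ((-184 - 6229504) + 330) - 78 = (-6229688 + 330) - 78 = -6229358 - 78 = -6229436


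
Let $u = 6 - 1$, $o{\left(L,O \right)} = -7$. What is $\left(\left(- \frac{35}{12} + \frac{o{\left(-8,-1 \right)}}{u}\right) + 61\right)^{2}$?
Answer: $\frac{11566801}{3600} \approx 3213.0$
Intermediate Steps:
$u = 5$
$\left(\left(- \frac{35}{12} + \frac{o{\left(-8,-1 \right)}}{u}\right) + 61\right)^{2} = \left(\left(- \frac{35}{12} - \frac{7}{5}\right) + 61\right)^{2} = \left(- \frac{259}{60} + 61\right)^{2} = \left(\frac{3401}{60}\right)^{2} = \frac{11566801}{3600}$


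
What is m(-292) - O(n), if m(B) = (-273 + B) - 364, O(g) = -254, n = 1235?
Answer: -675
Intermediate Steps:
m(B) = -637 + B
m(-292) - O(n) = (-637 - 292) - 1*(-254) = -929 + 254 = -675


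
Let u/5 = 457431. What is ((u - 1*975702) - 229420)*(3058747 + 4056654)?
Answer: 7699098690233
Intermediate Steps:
u = 2287155 (u = 5*457431 = 2287155)
((u - 1*975702) - 229420)*(3058747 + 4056654) = ((2287155 - 1*975702) - 229420)*(3058747 + 4056654) = ((2287155 - 975702) - 229420)*7115401 = (1311453 - 229420)*7115401 = 1082033*7115401 = 7699098690233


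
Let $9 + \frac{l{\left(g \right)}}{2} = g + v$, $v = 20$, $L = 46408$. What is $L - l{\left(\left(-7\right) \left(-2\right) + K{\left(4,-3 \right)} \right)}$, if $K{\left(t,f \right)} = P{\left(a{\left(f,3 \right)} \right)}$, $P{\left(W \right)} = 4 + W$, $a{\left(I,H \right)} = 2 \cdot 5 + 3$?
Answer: $46324$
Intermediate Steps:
$a{\left(I,H \right)} = 13$ ($a{\left(I,H \right)} = 10 + 3 = 13$)
$K{\left(t,f \right)} = 17$ ($K{\left(t,f \right)} = 4 + 13 = 17$)
$l{\left(g \right)} = 22 + 2 g$ ($l{\left(g \right)} = -18 + 2 \left(g + 20\right) = -18 + 2 \left(20 + g\right) = -18 + \left(40 + 2 g\right) = 22 + 2 g$)
$L - l{\left(\left(-7\right) \left(-2\right) + K{\left(4,-3 \right)} \right)} = 46408 - \left(22 + 2 \left(\left(-7\right) \left(-2\right) + 17\right)\right) = 46408 - \left(22 + 2 \left(14 + 17\right)\right) = 46408 - \left(22 + 2 \cdot 31\right) = 46408 - \left(22 + 62\right) = 46408 - 84 = 46324$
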